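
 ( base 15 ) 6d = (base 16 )67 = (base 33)34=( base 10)103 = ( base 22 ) 4F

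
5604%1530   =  1014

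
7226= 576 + 6650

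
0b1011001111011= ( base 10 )5755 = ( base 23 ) AK5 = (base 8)13173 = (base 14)2151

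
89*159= 14151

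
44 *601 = 26444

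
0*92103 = 0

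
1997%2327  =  1997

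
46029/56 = 46029/56=821.95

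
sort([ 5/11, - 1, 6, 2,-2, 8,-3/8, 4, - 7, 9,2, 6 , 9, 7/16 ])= [ - 7, - 2, - 1,-3/8, 7/16,5/11,2,  2, 4,6, 6, 8, 9,9 ] 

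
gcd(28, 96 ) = 4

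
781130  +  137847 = 918977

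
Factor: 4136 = 2^3*11^1*47^1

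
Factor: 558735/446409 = 3^( - 1)*5^1 * 193^1 * 257^(-1) = 965/771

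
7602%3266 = 1070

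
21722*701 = 15227122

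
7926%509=291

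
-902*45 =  - 40590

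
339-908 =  - 569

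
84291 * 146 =12306486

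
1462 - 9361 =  - 7899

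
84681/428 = 84681/428 = 197.85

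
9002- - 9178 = 18180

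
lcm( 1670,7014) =35070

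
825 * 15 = 12375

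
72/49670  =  36/24835=   0.00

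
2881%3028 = 2881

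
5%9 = 5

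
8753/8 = 1094 + 1/8=1094.12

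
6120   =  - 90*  (-68 )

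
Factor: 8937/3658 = 2^( - 1)*3^3  *31^( - 1 )*59^ ( - 1 )*331^1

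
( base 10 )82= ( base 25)37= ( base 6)214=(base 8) 122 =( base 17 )4E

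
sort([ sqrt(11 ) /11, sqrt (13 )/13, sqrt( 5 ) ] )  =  [ sqrt( 13 ) /13, sqrt(11 ) /11, sqrt( 5 ) ] 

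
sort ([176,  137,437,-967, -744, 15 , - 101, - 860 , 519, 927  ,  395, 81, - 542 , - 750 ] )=[- 967,-860,- 750, - 744,-542, - 101, 15 , 81,  137,176  ,  395, 437, 519,927]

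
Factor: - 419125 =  - 5^3*7^1 * 479^1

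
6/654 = 1/109 = 0.01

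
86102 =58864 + 27238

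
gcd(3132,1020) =12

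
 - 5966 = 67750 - 73716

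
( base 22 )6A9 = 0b110000111101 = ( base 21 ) 724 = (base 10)3133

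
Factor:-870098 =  - 2^1*439^1*991^1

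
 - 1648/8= - 206 = -  206.00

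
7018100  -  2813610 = 4204490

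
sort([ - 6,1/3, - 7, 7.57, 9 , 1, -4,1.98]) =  [ - 7, - 6, - 4, 1/3,1, 1.98,7.57,9 ]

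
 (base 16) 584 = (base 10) 1412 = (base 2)10110000100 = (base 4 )112010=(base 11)1074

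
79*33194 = 2622326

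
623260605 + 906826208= 1530086813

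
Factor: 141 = 3^1*47^1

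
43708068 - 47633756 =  - 3925688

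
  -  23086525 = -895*25795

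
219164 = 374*586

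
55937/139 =402 + 59/139 = 402.42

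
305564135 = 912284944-606720809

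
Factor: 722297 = 41^1*79^1 *223^1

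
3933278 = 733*5366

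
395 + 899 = 1294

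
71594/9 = 7954  +  8/9 =7954.89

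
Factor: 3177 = 3^2*353^1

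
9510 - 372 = 9138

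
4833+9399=14232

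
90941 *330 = 30010530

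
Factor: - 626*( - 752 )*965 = 454275680 = 2^5*5^1*47^1*193^1*313^1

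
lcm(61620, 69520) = 2711280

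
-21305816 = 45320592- 66626408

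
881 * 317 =279277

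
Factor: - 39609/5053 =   -  3^5*31^ ( - 1 ) = - 243/31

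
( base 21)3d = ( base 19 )40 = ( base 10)76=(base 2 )1001100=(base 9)84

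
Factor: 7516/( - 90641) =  - 2^2*1879^1 * 90641^( - 1)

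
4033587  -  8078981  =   - 4045394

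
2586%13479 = 2586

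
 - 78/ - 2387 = 78/2387 = 0.03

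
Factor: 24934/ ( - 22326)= - 3^( - 1 )*7^1*13^1*61^( - 2)*137^1  =  -  12467/11163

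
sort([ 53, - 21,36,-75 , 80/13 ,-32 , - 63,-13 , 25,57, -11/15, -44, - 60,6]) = [-75,-63, - 60,-44 ,-32 , -21, - 13, - 11/15 , 6,80/13, 25, 36,53, 57] 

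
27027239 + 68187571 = 95214810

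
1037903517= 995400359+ 42503158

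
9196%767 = 759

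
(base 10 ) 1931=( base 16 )78B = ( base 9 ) 2575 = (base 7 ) 5426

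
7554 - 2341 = 5213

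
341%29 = 22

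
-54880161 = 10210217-65090378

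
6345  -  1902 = 4443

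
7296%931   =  779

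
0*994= 0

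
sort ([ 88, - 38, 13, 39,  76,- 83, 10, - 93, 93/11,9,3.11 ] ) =[ - 93,  -  83, - 38,3.11, 93/11, 9,10, 13, 39, 76, 88 ] 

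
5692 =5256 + 436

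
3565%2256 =1309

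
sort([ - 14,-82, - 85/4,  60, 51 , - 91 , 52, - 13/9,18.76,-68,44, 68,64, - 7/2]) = [ - 91, - 82, - 68 , - 85/4 ,-14, - 7/2, - 13/9,18.76,44, 51,52,60,64,68 ] 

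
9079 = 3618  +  5461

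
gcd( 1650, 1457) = 1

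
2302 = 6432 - 4130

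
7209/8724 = 2403/2908 = 0.83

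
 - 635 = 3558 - 4193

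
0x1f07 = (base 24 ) DIN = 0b1111100000111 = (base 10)7943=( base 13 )3800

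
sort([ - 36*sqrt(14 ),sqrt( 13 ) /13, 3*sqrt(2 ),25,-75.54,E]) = [-36*sqrt ( 14 ), - 75.54,sqrt( 13)/13,E,3* sqrt(2 ),25 ] 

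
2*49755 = 99510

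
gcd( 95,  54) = 1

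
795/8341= 795/8341 = 0.10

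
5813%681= 365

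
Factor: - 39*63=-3^3 *7^1 *13^1= -  2457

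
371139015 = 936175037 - 565036022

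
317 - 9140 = - 8823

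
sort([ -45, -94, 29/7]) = [ - 94 , -45,29/7]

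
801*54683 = 43801083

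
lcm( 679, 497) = 48209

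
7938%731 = 628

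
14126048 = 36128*391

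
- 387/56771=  - 1+56384/56771  =  - 0.01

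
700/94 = 7 + 21/47 = 7.45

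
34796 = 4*8699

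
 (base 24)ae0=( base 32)5ug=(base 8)13720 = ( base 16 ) 17d0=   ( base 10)6096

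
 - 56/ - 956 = 14/239 = 0.06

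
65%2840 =65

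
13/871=1/67 =0.01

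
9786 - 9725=61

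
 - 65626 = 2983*( - 22 ) 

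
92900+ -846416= - 753516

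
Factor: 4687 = 43^1*109^1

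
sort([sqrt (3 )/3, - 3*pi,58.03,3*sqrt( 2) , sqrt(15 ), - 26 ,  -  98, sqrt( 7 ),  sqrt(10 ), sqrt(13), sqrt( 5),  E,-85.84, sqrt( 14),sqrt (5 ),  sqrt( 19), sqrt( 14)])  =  [ - 98, - 85.84, - 26, - 3*pi,  sqrt ( 3)/3, sqrt(5 ), sqrt( 5),sqrt( 7),E, sqrt( 10), sqrt( 13 ), sqrt(14 ),sqrt( 14 ), sqrt( 15 ),3*sqrt( 2 ) , sqrt( 19 ),58.03]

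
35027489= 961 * 36449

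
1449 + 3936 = 5385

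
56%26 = 4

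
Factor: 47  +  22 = 69 = 3^1*23^1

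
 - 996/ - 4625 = 996/4625 = 0.22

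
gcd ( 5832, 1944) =1944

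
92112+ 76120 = 168232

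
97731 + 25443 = 123174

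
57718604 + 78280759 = 135999363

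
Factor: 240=2^4*3^1*5^1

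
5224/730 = 2612/365 = 7.16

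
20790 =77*270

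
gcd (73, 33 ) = 1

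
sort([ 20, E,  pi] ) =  [E,pi, 20]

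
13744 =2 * 6872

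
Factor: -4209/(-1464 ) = 23/8 = 2^ (-3 ) * 23^1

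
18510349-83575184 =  - 65064835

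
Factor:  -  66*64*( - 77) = 2^7*3^1*7^1 *11^2 = 325248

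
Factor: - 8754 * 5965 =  - 52217610 = - 2^1*3^1*5^1*1193^1 * 1459^1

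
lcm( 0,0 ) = 0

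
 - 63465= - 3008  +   - 60457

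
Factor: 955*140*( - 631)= - 2^2 * 5^2 * 7^1*191^1*631^1 = - 84364700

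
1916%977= 939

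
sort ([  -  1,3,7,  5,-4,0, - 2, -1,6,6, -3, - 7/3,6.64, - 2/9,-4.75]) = [-4.75, - 4, - 3, - 7/3,-2,- 1, - 1, - 2/9 , 0,3,5, 6 , 6,6.64,7]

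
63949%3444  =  1957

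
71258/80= 35629/40 = 890.73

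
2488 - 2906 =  - 418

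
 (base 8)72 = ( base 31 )1r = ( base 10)58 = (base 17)37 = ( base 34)1O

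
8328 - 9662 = -1334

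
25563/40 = 639 + 3/40  =  639.08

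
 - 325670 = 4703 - 330373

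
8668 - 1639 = 7029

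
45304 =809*56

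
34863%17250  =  363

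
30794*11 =338734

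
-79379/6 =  - 13230+1/6= - 13229.83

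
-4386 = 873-5259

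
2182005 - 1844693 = 337312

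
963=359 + 604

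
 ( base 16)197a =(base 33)5WL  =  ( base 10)6522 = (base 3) 22221120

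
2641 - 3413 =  - 772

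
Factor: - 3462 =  - 2^1*3^1*577^1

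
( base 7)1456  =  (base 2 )1001000100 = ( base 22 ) 148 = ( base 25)N5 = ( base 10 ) 580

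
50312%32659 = 17653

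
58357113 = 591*98743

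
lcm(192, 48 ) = 192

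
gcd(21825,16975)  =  2425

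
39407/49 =804 + 11/49 = 804.22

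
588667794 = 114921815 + 473745979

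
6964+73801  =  80765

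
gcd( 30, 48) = 6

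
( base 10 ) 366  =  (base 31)bp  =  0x16e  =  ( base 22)GE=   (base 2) 101101110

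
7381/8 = 7381/8 = 922.62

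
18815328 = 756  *24888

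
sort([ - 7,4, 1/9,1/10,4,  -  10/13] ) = [ - 7,  -  10/13, 1/10,1/9, 4, 4 ] 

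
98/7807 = 98/7807=0.01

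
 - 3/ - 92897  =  3/92897 = 0.00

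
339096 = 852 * 398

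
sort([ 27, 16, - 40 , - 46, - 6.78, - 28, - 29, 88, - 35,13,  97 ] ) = [-46 , - 40 , - 35, - 29, - 28, - 6.78, 13,  16,27,88,97 ]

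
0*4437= 0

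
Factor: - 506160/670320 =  - 37/49 = - 7^(- 2)*37^1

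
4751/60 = 4751/60=79.18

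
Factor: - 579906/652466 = - 289953/326233 = - 3^3*139^ ( - 1)*2347^ ( - 1) * 10739^1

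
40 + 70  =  110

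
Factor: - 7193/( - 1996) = 2^( - 2 )*499^( - 1)*7193^1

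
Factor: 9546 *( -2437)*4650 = - 2^2 * 3^2 * 5^2*31^1*37^1*43^1*2437^1 =-108175749300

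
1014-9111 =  - 8097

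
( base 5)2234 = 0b100111111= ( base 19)GF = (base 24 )d7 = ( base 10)319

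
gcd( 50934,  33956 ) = 16978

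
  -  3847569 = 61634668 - 65482237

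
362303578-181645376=180658202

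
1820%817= 186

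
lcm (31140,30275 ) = 1089900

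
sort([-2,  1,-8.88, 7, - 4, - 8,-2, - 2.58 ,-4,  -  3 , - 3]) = [ - 8.88, - 8, - 4, - 4, - 3, - 3, - 2.58, - 2, - 2,  1, 7]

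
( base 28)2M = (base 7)141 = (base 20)3I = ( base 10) 78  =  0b1001110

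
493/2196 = 493/2196=0.22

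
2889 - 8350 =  - 5461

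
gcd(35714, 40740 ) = 14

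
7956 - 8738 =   -  782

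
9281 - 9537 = -256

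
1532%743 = 46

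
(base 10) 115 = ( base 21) 5A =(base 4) 1303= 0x73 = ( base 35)3a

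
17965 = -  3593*(-5 )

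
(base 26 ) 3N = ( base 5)401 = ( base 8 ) 145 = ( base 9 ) 122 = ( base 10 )101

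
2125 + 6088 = 8213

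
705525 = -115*( - 6135 ) 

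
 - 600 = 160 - 760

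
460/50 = 9 + 1/5=9.20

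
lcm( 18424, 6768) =331632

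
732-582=150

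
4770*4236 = 20205720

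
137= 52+85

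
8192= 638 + 7554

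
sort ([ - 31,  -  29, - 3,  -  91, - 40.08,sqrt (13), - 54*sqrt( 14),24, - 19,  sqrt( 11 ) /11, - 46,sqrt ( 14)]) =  [ - 54*sqrt( 14), - 91, - 46,-40.08, - 31, - 29, -19, - 3,sqrt (11 ) /11 , sqrt( 13 ), sqrt(14),  24 ] 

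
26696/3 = 8898 + 2/3 = 8898.67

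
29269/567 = 29269/567 = 51.62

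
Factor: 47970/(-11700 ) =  - 41/10=- 2^ (-1 )*5^(-1 )*41^1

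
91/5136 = 91/5136= 0.02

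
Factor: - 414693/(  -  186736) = 2^( - 4 )*3^3*11^( - 1 )*1061^( - 1)*15359^1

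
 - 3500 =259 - 3759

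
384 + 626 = 1010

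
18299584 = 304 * 60196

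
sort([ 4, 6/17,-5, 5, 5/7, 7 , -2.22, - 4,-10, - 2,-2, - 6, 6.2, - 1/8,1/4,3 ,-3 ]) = [ - 10, - 6, - 5, - 4, - 3,-2.22,-2, - 2, - 1/8 , 1/4,6/17, 5/7 , 3,4, 5, 6.2,7 ]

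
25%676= 25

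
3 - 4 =  -  1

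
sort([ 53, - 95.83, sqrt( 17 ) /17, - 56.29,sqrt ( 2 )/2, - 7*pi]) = [ - 95.83, - 56.29, - 7*pi,sqrt(17)/17, sqrt( 2) /2, 53 ] 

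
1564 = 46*34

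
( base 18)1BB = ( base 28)j1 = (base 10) 533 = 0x215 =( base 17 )1e6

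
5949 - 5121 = 828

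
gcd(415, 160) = 5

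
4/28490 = 2/14245 = 0.00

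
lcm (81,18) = 162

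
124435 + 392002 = 516437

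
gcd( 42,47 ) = 1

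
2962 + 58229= 61191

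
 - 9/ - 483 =3/161  =  0.02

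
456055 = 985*463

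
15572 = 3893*4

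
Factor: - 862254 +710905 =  - 11^1 *13759^1 = - 151349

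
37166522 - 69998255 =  - 32831733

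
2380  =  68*35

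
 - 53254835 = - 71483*745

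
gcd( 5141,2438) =53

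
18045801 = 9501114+8544687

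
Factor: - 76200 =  -2^3*3^1*5^2*127^1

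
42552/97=438 + 66/97 =438.68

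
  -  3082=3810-6892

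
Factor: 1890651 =3^1 * 7^1*90031^1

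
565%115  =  105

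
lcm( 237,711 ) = 711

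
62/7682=31/3841 = 0.01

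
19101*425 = 8117925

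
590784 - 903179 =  - 312395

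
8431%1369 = 217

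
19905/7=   2843+4/7 = 2843.57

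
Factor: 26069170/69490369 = 2^1 * 5^1*13^( - 1 )*2606917^1 * 5345413^( - 1)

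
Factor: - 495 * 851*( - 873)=367746885 = 3^4*5^1 * 11^1*23^1  *  37^1 * 97^1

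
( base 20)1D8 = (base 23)161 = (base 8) 1234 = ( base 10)668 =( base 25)11i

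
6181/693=883/99=   8.92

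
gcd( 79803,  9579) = 3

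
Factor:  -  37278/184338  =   - 7^(-2 )*11^(-1)*109^1  =  - 109/539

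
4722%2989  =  1733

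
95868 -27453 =68415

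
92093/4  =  92093/4 =23023.25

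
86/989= 2/23 = 0.09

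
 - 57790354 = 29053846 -86844200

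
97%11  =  9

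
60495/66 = 916 + 13/22 = 916.59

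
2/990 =1/495 = 0.00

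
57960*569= 32979240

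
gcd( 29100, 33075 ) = 75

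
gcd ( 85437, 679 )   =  1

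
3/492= 1/164 = 0.01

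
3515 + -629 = 2886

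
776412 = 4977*156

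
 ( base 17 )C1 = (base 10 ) 205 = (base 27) 7g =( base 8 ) 315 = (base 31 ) 6J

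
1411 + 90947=92358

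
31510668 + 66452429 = 97963097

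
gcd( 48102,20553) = 3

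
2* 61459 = 122918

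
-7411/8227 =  - 1+816/8227 = -0.90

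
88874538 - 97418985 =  - 8544447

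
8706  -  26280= -17574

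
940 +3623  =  4563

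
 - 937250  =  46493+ - 983743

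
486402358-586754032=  - 100351674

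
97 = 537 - 440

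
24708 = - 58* ( - 426 )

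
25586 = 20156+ 5430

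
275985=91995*3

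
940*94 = 88360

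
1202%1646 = 1202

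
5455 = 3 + 5452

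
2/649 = 2/649 = 0.00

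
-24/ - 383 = 24/383 = 0.06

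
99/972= 11/108 = 0.10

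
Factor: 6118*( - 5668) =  - 2^3*7^1*13^1 * 19^1*23^1*109^1 = -34676824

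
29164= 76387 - 47223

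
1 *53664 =53664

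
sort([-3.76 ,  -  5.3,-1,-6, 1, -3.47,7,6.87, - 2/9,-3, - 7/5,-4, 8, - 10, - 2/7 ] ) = [ - 10,-6, - 5.3, - 4, - 3.76,-3.47, - 3, - 7/5, - 1, - 2/7 ,-2/9 , 1,6.87,7, 8 ]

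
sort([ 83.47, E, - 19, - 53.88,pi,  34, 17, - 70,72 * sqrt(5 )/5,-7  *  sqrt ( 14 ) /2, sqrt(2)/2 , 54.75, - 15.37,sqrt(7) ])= [- 70,  -  53.88, - 19, - 15.37, - 7 * sqrt( 14)/2,sqrt(2)/2, sqrt(7),E,  pi,  17,  72*sqrt(5 ) /5, 34, 54.75,83.47 ]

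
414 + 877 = 1291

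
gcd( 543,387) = 3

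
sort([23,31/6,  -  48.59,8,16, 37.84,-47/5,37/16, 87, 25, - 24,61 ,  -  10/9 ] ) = [ - 48.59,  -  24,-47/5,  -  10/9,  37/16,31/6,8,16,23,25,37.84, 61 , 87 ] 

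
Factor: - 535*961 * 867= - 3^1*5^1* 17^2 * 31^2*107^1 = -445755045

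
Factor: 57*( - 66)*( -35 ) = 2^1*3^2*5^1*7^1*11^1*19^1 = 131670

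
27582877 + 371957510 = 399540387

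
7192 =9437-2245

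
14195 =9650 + 4545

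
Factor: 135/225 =3/5=3^1 * 5^( - 1 )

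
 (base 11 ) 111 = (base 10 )133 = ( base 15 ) 8d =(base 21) 67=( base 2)10000101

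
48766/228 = 213 + 101/114  =  213.89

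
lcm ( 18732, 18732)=18732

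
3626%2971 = 655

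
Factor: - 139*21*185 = -540015=- 3^1*  5^1*7^1*37^1*139^1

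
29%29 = 0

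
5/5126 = 5/5126 = 0.00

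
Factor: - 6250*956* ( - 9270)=55388250000 = 2^4*3^2*5^6 * 103^1* 239^1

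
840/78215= 168/15643= 0.01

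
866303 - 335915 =530388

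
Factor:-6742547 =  - 7^2*37^1*3719^1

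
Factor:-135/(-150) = 9/10 = 2^(  -  1)*3^2* 5^( - 1)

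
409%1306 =409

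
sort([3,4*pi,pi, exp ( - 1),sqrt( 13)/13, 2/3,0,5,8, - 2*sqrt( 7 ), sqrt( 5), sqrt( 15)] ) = [ - 2* sqrt(7),0, sqrt( 13 ) /13, exp( - 1 ),2/3, sqrt(5 ),3, pi, sqrt( 15),5, 8, 4*pi ] 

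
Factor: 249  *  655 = 3^1  *  5^1*83^1*131^1 = 163095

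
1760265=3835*459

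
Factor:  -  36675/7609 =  - 3^2*5^2*7^( - 1)*163^1*1087^ ( - 1) 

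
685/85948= 685/85948 = 0.01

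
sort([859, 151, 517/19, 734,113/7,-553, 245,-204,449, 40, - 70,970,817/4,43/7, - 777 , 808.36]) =[-777 , - 553, - 204, - 70, 43/7,113/7, 517/19, 40,151,817/4,245,449,734,808.36,859,970 ] 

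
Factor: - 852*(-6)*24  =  122688 = 2^6*3^3*71^1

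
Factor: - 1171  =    -  1171^1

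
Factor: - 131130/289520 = -279/616 = - 2^( - 3 )*3^2*7^(- 1)*11^(-1)*31^1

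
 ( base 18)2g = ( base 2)110100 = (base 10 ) 52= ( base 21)2A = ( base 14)3a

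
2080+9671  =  11751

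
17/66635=17/66635 = 0.00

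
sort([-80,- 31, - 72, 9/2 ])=[ - 80, - 72, - 31,9/2 ]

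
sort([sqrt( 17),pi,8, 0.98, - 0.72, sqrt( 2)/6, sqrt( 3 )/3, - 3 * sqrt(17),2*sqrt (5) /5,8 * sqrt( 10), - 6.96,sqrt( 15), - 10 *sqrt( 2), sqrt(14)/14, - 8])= [ - 10  *  sqrt(2), - 3*sqrt(17), - 8,-6.96, - 0.72, sqrt(2 )/6,sqrt(14 )/14,sqrt( 3)/3,  2*sqrt( 5) /5, 0.98,pi,sqrt(15),sqrt(17),8, 8*sqrt( 10 )]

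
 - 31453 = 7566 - 39019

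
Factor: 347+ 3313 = 2^2*3^1*5^1*61^1  =  3660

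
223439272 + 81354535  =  304793807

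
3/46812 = 1/15604 = 0.00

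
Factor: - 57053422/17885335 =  - 2^1*5^( -1)*13^(-1 )*61^1*275159^(  -  1 )*467651^1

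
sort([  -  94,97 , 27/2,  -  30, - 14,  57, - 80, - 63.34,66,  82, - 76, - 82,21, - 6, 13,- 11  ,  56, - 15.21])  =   [ - 94, - 82, - 80, - 76,- 63.34, - 30, - 15.21, - 14, - 11, - 6,13, 27/2, 21,56,57,66,82,97 ]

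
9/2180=9/2180= 0.00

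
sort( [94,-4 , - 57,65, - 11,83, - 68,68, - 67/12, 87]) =[ - 68, - 57,-11 ,  -  67/12, - 4, 65,68, 83,87,94]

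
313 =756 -443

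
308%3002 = 308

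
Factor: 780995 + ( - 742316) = 38679 = 3^1 *12893^1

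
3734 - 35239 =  - 31505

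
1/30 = 1/30 = 0.03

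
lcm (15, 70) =210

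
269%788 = 269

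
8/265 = 8/265 = 0.03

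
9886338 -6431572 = 3454766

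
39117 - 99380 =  - 60263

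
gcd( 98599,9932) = 1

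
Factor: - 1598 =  -2^1*17^1*47^1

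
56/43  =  56/43= 1.30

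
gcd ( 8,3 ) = 1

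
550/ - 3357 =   -  1+ 2807/3357= -0.16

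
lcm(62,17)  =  1054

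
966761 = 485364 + 481397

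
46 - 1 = 45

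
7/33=7/33 = 0.21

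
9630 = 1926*5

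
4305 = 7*615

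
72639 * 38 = 2760282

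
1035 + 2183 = 3218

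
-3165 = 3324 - 6489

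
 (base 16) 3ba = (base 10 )954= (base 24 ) 1fi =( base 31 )uo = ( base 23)1IB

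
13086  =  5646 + 7440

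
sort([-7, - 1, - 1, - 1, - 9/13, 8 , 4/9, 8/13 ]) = [ - 7, - 1, - 1, - 1, - 9/13, 4/9, 8/13, 8 ]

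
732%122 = 0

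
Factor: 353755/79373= 5^1 * 7^( - 1)*17^( - 1)*23^( - 1)*29^( - 1)*139^1*509^1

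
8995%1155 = 910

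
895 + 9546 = 10441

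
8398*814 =6835972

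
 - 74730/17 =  - 74730/17  =  - 4395.88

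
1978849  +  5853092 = 7831941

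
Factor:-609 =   -  3^1*7^1*29^1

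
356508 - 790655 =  - 434147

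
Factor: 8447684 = 2^2*7^1*301703^1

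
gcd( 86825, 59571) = 1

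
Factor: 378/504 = 3/4 = 2^( - 2 )*3^1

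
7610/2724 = 2 + 1081/1362 = 2.79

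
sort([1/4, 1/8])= [ 1/8,1/4] 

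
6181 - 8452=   -  2271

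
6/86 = 3/43 = 0.07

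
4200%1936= 328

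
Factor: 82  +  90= 172 = 2^2*43^1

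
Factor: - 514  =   - 2^1* 257^1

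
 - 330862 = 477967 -808829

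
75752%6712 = 1920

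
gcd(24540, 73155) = 15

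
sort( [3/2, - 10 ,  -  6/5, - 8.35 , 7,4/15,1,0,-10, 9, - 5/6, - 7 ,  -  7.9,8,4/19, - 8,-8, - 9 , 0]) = [ - 10, - 10, - 9, - 8.35, - 8, - 8,-7.9, - 7, - 6/5, - 5/6,0,0 , 4/19,  4/15, 1,3/2, 7,  8,9 ] 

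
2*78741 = 157482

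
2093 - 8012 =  - 5919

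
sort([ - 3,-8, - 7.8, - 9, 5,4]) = [ - 9, - 8, - 7.8, - 3,4, 5]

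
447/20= 22 + 7/20=22.35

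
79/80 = 79/80 = 0.99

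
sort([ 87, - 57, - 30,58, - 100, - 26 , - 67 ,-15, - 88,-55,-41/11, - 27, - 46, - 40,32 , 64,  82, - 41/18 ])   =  [ - 100, - 88, - 67,-57, - 55,  -  46, - 40,-30, - 27, -26,-15, - 41/11, - 41/18, 32, 58, 64, 82,  87]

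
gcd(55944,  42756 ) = 84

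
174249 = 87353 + 86896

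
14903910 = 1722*8655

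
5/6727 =5/6727 = 0.00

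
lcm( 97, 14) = 1358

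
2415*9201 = 22220415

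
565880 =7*80840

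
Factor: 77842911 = 3^1*25947637^1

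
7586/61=124+22/61 = 124.36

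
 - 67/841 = -67/841 = - 0.08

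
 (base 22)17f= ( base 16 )28d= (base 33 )jq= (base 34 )j7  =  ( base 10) 653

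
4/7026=2/3513 = 0.00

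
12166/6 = 2027+2/3 = 2027.67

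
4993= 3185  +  1808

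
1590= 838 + 752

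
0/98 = 0  =  0.00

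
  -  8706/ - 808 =4353/404 =10.77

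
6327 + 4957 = 11284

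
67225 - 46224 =21001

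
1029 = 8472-7443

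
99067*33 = 3269211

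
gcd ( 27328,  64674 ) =2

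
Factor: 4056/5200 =2^(  -  1)*3^1*5^( - 2 )*13^1 = 39/50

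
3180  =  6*530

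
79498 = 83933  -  4435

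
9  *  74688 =672192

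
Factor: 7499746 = 2^1*3749873^1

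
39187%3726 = 1927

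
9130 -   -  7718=16848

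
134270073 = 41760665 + 92509408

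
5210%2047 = 1116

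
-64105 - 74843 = -138948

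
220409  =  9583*23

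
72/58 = 1 + 7/29  =  1.24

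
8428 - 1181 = 7247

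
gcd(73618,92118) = 2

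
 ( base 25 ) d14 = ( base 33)7g3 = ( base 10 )8154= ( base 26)c1g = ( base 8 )17732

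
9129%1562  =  1319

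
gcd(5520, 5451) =69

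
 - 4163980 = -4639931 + 475951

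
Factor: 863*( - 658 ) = - 2^1*7^1*47^1*863^1  =  - 567854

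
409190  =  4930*83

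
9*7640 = 68760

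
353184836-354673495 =-1488659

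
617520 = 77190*8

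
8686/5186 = 4343/2593 = 1.67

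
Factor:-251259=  - 3^1*61^1 * 1373^1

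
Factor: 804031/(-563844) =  - 2^ ( - 2)*3^( - 1)*19^( - 1)*2473^ ( - 1)*804031^1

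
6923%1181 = 1018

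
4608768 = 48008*96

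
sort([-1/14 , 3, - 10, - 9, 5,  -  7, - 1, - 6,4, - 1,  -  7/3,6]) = [ - 10,-9, - 7, - 6,-7/3, - 1, - 1, - 1/14, 3,4, 5, 6] 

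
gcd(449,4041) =449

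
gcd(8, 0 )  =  8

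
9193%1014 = 67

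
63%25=13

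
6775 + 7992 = 14767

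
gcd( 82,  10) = 2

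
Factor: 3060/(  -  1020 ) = -3^1= - 3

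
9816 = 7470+2346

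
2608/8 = 326 = 326.00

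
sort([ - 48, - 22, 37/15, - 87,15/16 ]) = [ - 87, - 48, - 22, 15/16,37/15 ]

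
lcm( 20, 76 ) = 380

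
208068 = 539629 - 331561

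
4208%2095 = 18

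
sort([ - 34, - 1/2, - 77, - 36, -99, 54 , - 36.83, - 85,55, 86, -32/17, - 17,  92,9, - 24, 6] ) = [ - 99,- 85, - 77, - 36.83, - 36,-34, - 24,- 17,-32/17, - 1/2,6,9, 54,  55,86,  92 ] 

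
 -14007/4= -14007/4  =  -3501.75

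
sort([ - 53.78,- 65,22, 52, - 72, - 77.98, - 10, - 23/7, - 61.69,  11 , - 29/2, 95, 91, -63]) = [ - 77.98 , - 72, - 65, - 63, - 61.69,-53.78, - 29/2,-10, - 23/7, 11,22, 52, 91, 95] 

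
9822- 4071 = 5751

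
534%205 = 124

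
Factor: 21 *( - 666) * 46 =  - 643356=-2^2*3^3* 7^1 * 23^1 * 37^1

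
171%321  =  171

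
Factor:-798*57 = -2^1 * 3^2*7^1*19^2 = - 45486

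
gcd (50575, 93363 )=1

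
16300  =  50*326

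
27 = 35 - 8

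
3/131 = 3/131 =0.02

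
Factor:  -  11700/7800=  - 2^( - 1)*3^1 = -3/2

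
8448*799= 6749952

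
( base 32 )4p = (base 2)10011001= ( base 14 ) ad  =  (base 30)53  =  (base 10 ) 153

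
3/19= 3/19 = 0.16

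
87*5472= 476064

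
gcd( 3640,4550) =910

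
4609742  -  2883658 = 1726084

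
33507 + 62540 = 96047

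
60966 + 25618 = 86584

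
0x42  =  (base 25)2G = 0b1000010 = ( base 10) 66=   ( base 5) 231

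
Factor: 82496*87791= 7242406336 = 2^6 * 11^1*23^1*347^1 * 1289^1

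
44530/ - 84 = -531 + 37/42 = - 530.12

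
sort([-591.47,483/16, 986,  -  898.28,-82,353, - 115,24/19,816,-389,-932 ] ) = [ - 932,- 898.28, - 591.47,-389,-115, - 82,24/19 , 483/16,353, 816,  986] 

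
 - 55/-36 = 55/36 = 1.53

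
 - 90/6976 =-1 + 3443/3488 =- 0.01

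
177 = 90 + 87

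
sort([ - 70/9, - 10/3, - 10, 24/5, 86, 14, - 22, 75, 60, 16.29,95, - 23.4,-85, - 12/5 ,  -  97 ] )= [ - 97,-85,- 23.4, - 22, - 10,-70/9, - 10/3 , - 12/5,24/5 , 14, 16.29, 60,75, 86,95 ] 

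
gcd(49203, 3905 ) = 781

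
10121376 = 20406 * 496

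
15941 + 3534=19475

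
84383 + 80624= 165007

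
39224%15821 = 7582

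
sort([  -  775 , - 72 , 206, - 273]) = [- 775, -273,-72,206 ] 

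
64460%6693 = 4223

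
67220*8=537760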